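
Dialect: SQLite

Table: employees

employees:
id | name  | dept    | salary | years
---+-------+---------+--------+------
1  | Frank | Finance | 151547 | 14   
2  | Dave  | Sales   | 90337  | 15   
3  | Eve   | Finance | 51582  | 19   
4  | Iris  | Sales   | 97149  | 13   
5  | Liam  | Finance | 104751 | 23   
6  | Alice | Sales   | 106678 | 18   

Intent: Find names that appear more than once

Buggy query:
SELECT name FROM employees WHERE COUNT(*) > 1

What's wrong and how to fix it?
Bug: COUNT(*) is an aggregate and cannot be used in WHERE

Fix: GROUP BY name, then filter groups with HAVING COUNT(*) > 1

Corrected query:
SELECT name FROM employees GROUP BY name HAVING COUNT(*) > 1

Result:
(no rows)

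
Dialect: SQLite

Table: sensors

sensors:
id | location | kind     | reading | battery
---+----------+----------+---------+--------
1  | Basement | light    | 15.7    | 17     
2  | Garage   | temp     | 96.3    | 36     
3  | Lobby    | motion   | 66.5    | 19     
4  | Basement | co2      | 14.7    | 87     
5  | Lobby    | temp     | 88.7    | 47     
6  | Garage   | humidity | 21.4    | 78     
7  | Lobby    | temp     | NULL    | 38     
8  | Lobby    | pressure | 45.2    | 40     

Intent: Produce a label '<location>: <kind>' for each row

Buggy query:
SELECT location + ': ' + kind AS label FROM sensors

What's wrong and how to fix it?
Bug: '+' is numeric addition; on text columns SQLite converts them to 0 instead of concatenating

Fix: Replace + with || to concatenate text

Corrected query:
SELECT location || ': ' || kind AS label FROM sensors

Result:
label           
----------------
Basement: light 
Garage: temp    
Lobby: motion   
Basement: co2   
Lobby: temp     
Garage: humidity
Lobby: temp     
Lobby: pressure 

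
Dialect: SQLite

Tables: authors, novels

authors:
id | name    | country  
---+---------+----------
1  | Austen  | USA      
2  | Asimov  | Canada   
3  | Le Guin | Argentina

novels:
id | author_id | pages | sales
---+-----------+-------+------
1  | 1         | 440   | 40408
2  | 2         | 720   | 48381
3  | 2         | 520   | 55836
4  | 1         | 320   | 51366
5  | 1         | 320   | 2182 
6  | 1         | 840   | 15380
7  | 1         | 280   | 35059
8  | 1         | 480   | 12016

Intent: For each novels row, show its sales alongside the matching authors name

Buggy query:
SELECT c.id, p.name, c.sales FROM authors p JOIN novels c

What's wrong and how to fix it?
Bug: JOIN with no ON clause produces a cartesian product; every novels row pairs with every authors row

Fix: Specify the join condition linking the foreign key to the parent id

Corrected query:
SELECT c.id, p.name, c.sales FROM authors p JOIN novels c ON c.author_id = p.id

Result:
id | name   | sales
---+--------+------
1  | Austen | 40408
2  | Asimov | 48381
3  | Asimov | 55836
4  | Austen | 51366
5  | Austen | 2182 
6  | Austen | 15380
7  | Austen | 35059
8  | Austen | 12016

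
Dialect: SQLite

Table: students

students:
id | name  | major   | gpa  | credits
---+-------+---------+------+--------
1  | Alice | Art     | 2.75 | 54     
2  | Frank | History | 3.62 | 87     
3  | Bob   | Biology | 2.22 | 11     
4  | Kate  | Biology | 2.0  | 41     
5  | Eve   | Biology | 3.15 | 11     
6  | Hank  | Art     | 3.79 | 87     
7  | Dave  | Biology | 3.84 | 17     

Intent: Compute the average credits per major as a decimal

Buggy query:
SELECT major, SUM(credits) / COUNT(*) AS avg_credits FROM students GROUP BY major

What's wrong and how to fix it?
Bug: Both operands are integers, so '/' performs integer division and truncates

Fix: Multiply by 1.0 (or CAST to REAL) to force floating-point division

Corrected query:
SELECT major, SUM(credits) * 1.0 / COUNT(*) AS avg_credits FROM students GROUP BY major

Result:
major   | avg_credits
--------+------------
Art     | 70.5       
Biology | 20         
History | 87         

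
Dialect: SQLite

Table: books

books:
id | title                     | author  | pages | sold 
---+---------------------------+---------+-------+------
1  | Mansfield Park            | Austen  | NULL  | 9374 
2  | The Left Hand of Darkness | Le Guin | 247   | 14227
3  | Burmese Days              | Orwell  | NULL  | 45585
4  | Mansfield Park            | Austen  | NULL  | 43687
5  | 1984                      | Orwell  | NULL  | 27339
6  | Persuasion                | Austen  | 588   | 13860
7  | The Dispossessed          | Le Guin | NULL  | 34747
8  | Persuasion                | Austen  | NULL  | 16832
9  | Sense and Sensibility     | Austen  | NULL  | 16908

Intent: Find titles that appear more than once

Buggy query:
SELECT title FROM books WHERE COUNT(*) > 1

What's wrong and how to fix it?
Bug: COUNT(*) is an aggregate and cannot be used in WHERE

Fix: GROUP BY title, then filter groups with HAVING COUNT(*) > 1

Corrected query:
SELECT title FROM books GROUP BY title HAVING COUNT(*) > 1

Result:
title         
--------------
Mansfield Park
Persuasion    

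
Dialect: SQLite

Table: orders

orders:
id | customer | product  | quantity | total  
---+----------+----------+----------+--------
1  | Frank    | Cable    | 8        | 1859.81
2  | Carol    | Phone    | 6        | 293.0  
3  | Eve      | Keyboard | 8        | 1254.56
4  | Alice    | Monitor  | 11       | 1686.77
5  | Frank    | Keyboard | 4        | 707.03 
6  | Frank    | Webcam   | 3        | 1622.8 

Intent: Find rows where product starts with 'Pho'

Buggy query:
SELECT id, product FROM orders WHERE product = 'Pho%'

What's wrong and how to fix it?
Bug: Wildcards only work with LIKE; '=' treats '%' as a literal character

Fix: Use LIKE for wildcard pattern matching

Corrected query:
SELECT id, product FROM orders WHERE product LIKE 'Pho%'

Result:
id | product
---+--------
2  | Phone  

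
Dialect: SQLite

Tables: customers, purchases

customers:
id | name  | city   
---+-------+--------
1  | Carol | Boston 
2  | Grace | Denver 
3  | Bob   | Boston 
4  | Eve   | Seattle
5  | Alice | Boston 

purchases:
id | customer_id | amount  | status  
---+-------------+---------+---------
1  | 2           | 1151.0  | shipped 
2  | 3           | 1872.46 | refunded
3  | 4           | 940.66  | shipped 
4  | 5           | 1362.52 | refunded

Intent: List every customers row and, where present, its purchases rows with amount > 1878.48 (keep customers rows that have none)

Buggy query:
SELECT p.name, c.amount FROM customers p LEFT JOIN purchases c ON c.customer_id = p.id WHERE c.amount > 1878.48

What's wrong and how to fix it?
Bug: Filtering c.amount in WHERE discards the NULL rows produced by LEFT JOIN, turning it into an inner join

Fix: Move the right-table condition into the ON clause so unmatched parents are kept

Corrected query:
SELECT p.name, c.amount FROM customers p LEFT JOIN purchases c ON c.customer_id = p.id AND c.amount > 1878.48

Result:
name  | amount
------+-------
Carol | NULL  
Grace | NULL  
Bob   | NULL  
Eve   | NULL  
Alice | NULL  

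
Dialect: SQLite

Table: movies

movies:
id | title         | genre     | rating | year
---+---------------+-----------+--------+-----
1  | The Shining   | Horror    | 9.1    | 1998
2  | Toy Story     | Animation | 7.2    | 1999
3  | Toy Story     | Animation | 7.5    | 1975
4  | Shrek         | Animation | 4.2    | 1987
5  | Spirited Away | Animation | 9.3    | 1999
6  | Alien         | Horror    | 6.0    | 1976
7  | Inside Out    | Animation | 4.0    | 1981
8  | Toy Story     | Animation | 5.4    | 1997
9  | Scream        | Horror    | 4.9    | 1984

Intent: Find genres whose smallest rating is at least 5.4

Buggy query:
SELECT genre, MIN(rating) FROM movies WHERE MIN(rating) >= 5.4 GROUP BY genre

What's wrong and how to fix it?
Bug: Aggregates like MIN are computed per group after WHERE runs

Fix: Replace WHERE with HAVING after the GROUP BY

Corrected query:
SELECT genre, MIN(rating) FROM movies GROUP BY genre HAVING MIN(rating) >= 5.4

Result:
(no rows)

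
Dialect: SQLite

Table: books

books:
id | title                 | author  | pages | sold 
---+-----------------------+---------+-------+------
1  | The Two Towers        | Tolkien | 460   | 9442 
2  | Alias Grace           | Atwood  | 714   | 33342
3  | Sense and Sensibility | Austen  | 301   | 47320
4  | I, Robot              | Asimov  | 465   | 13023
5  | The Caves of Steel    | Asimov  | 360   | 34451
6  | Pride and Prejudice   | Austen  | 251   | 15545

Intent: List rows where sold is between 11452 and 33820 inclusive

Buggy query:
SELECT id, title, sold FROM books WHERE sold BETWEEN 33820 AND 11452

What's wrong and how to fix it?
Bug: The bounds are reversed; BETWEEN a AND b requires a <= b to match anything

Fix: Write BETWEEN 11452 AND 33820

Corrected query:
SELECT id, title, sold FROM books WHERE sold BETWEEN 11452 AND 33820

Result:
id | title               | sold 
---+---------------------+------
2  | Alias Grace         | 33342
4  | I, Robot            | 13023
6  | Pride and Prejudice | 15545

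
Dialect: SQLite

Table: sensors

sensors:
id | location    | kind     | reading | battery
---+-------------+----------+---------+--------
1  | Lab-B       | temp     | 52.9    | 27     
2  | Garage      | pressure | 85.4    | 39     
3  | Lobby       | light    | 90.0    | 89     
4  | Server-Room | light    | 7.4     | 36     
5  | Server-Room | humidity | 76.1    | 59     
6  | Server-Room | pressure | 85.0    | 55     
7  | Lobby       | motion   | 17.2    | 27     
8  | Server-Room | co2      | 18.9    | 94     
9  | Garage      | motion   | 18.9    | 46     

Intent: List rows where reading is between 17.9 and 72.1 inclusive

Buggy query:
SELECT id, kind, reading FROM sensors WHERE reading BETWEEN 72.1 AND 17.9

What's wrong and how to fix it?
Bug: BETWEEN expects the lower bound first; with 72.1 AND 17.9 the range is empty

Fix: Swap the bounds so the smaller value comes first

Corrected query:
SELECT id, kind, reading FROM sensors WHERE reading BETWEEN 17.9 AND 72.1

Result:
id | kind   | reading
---+--------+--------
1  | temp   | 52.9   
8  | co2    | 18.9   
9  | motion | 18.9   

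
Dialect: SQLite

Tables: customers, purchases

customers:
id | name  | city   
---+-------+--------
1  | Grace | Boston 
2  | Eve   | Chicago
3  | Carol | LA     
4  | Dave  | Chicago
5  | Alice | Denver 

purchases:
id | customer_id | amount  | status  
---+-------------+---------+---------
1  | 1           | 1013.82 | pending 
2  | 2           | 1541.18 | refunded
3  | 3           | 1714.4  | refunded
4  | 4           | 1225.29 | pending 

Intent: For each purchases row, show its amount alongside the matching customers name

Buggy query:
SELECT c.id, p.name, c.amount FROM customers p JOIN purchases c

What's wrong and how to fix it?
Bug: JOIN with no ON clause produces a cartesian product; every purchases row pairs with every customers row

Fix: Specify the join condition linking the foreign key to the parent id

Corrected query:
SELECT c.id, p.name, c.amount FROM customers p JOIN purchases c ON c.customer_id = p.id

Result:
id | name  | amount 
---+-------+--------
1  | Grace | 1013.82
2  | Eve   | 1541.18
3  | Carol | 1714.4 
4  | Dave  | 1225.29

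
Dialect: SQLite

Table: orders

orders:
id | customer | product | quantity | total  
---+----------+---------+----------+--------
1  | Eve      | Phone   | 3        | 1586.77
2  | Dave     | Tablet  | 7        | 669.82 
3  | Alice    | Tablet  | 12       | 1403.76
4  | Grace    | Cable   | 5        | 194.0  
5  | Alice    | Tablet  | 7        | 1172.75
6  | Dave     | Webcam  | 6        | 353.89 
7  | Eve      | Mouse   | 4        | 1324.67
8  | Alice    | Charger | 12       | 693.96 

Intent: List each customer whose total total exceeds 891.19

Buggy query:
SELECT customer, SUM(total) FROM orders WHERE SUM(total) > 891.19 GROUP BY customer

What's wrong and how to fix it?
Bug: WHERE runs before GROUP BY, so aggregates aren't available there

Fix: Use HAVING (which filters groups after aggregation) instead of WHERE

Corrected query:
SELECT customer, SUM(total) FROM orders GROUP BY customer HAVING SUM(total) > 891.19

Result:
customer | SUM(total)
---------+-----------
Alice    | 3270.47   
Dave     | 1023.71   
Eve      | 2911.44   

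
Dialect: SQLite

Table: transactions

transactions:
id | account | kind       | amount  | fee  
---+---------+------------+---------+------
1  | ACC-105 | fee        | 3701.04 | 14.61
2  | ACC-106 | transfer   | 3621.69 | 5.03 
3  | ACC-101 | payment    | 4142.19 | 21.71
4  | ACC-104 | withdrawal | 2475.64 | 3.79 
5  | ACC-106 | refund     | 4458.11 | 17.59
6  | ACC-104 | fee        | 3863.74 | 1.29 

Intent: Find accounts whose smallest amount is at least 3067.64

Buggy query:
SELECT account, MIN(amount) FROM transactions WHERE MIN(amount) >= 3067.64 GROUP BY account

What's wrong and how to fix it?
Bug: Aggregates like MIN are computed per group after WHERE runs

Fix: Use HAVING for the per-group MIN condition

Corrected query:
SELECT account, MIN(amount) FROM transactions GROUP BY account HAVING MIN(amount) >= 3067.64

Result:
account | MIN(amount)
--------+------------
ACC-101 | 4142.19    
ACC-105 | 3701.04    
ACC-106 | 3621.69    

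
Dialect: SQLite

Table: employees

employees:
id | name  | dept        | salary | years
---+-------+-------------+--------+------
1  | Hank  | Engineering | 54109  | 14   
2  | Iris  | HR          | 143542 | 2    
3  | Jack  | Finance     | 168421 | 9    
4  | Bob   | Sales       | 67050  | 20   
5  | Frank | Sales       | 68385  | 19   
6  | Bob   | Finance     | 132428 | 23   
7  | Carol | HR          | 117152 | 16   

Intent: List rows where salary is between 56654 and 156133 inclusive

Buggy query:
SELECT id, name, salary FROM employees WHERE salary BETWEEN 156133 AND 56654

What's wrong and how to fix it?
Bug: The bounds are reversed; BETWEEN a AND b requires a <= b to match anything

Fix: Swap the bounds so the smaller value comes first

Corrected query:
SELECT id, name, salary FROM employees WHERE salary BETWEEN 56654 AND 156133

Result:
id | name  | salary
---+-------+-------
2  | Iris  | 143542
4  | Bob   | 67050 
5  | Frank | 68385 
6  | Bob   | 132428
7  | Carol | 117152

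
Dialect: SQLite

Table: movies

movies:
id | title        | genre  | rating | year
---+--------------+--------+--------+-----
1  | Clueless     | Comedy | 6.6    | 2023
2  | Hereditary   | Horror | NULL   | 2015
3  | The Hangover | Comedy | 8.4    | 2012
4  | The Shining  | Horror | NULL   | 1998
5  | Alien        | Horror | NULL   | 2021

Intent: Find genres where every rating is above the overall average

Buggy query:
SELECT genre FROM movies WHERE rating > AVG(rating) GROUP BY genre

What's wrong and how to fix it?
Bug: AVG() is an aggregate; it can't sit directly in WHERE

Fix: Use a subquery for AVG and a HAVING MIN(...) filter so the condition holds for every row in the group

Corrected query:
SELECT genre FROM movies GROUP BY genre HAVING MIN(rating) > (SELECT AVG(rating) FROM movies)

Result:
(no rows)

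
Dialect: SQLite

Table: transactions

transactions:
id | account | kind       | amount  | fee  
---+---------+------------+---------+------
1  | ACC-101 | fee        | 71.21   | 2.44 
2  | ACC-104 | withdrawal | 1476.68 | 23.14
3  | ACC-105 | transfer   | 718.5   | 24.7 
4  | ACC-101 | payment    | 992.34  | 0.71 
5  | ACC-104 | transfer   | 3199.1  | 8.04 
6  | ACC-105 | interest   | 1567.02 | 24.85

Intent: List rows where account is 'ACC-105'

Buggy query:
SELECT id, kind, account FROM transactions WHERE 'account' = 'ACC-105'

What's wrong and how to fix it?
Bug: Single quotes denote string literals in SQL; the column name is being compared as a constant string

Fix: Remove the quotes around the column name (or use double quotes for an identifier)

Corrected query:
SELECT id, kind, account FROM transactions WHERE account = 'ACC-105'

Result:
id | kind     | account
---+----------+--------
3  | transfer | ACC-105
6  | interest | ACC-105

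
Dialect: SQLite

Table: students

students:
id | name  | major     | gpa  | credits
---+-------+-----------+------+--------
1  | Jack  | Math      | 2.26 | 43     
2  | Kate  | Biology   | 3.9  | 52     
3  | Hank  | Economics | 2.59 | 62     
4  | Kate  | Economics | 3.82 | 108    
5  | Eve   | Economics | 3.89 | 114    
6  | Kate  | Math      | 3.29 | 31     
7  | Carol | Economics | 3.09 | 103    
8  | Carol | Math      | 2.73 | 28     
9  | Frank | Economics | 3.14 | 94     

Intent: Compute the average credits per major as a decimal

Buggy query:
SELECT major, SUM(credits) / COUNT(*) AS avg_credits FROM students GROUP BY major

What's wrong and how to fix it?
Bug: Both operands are integers, so '/' performs integer division and truncates

Fix: Cast one side to REAL so the division keeps the fractional part

Corrected query:
SELECT major, SUM(credits) * 1.0 / COUNT(*) AS avg_credits FROM students GROUP BY major

Result:
major     | avg_credits
----------+------------
Biology   | 52         
Economics | 96.2       
Math      | 34         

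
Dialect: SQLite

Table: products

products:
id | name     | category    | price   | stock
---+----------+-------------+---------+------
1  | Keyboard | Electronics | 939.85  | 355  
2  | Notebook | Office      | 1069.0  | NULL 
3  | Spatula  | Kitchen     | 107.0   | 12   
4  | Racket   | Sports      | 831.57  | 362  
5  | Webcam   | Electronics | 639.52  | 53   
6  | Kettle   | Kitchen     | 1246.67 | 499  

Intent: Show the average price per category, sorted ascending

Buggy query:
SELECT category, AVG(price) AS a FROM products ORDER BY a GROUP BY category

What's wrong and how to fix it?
Bug: GROUP BY must precede ORDER BY

Fix: Move ORDER BY to the end, after GROUP BY

Corrected query:
SELECT category, AVG(price) AS a FROM products GROUP BY category ORDER BY a

Result:
category    | a      
------------+--------
Kitchen     | 676.835
Electronics | 789.685
Sports      | 831.57 
Office      | 1069   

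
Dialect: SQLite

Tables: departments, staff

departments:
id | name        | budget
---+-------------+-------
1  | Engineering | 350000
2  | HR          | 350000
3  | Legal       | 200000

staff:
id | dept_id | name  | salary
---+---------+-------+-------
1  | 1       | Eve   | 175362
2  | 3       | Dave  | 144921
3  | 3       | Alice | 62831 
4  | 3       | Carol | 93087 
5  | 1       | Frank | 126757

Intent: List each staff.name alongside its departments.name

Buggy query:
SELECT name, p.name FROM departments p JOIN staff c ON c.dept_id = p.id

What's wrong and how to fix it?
Bug: Both tables have a 'name' column; the unqualified reference is ambiguous

Fix: Qualify the column with its table alias (c.name)

Corrected query:
SELECT c.name, p.name FROM departments p JOIN staff c ON c.dept_id = p.id

Result:
name  | name       
------+------------
Eve   | Engineering
Dave  | Legal      
Alice | Legal      
Carol | Legal      
Frank | Engineering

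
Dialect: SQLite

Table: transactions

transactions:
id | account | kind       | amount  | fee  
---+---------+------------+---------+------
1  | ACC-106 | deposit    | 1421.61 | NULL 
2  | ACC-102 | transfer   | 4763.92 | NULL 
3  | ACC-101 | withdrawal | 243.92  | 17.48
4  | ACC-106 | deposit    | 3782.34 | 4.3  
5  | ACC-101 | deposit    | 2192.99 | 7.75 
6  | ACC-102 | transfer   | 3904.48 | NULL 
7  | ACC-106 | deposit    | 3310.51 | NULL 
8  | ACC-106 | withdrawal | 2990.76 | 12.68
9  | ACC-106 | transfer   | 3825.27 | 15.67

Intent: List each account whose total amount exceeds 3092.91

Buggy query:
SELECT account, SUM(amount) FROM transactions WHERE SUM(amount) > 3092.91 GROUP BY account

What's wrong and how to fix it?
Bug: Aggregate functions cannot appear in a WHERE clause

Fix: Use HAVING (which filters groups after aggregation) instead of WHERE

Corrected query:
SELECT account, SUM(amount) FROM transactions GROUP BY account HAVING SUM(amount) > 3092.91

Result:
account | SUM(amount)
--------+------------
ACC-102 | 8668.4     
ACC-106 | 15330.49   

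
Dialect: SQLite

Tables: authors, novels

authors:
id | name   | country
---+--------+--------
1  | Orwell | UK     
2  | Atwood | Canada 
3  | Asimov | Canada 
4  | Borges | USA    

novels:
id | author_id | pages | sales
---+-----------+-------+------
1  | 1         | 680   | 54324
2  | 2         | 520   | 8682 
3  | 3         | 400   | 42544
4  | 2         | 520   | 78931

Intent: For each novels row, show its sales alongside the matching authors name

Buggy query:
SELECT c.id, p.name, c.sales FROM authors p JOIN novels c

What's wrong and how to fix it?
Bug: Missing join condition: each novels row is matched to all authors rows instead of just its own

Fix: Specify the join condition linking the foreign key to the parent id

Corrected query:
SELECT c.id, p.name, c.sales FROM authors p JOIN novels c ON c.author_id = p.id

Result:
id | name   | sales
---+--------+------
1  | Orwell | 54324
2  | Atwood | 8682 
3  | Asimov | 42544
4  | Atwood | 78931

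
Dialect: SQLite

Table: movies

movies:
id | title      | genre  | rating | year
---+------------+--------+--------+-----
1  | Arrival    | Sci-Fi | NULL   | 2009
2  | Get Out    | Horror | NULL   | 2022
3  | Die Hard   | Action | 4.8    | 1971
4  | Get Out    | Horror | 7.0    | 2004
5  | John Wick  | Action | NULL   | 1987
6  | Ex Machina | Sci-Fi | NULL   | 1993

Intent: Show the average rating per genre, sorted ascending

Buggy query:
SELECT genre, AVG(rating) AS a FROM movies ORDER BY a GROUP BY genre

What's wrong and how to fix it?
Bug: ORDER BY appears before GROUP BY; SQL clause order requires GROUP BY first

Fix: Move ORDER BY to the end, after GROUP BY

Corrected query:
SELECT genre, AVG(rating) AS a FROM movies GROUP BY genre ORDER BY a

Result:
genre  | a   
-------+-----
Sci-Fi | NULL
Action | 4.8 
Horror | 7   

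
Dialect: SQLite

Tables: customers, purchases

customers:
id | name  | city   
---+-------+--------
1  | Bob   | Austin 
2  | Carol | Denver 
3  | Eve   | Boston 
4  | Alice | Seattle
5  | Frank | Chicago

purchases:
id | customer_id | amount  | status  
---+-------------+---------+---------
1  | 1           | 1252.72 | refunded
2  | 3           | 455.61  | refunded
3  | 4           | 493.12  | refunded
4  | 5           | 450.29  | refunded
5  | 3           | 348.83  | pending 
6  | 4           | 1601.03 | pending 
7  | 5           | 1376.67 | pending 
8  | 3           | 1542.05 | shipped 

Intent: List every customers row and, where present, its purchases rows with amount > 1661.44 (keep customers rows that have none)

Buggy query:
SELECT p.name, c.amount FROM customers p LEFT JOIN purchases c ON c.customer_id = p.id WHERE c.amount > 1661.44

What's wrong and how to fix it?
Bug: Filtering c.amount in WHERE discards the NULL rows produced by LEFT JOIN, turning it into an inner join

Fix: Put 'c.amount > 1661.44' in the JOIN's ON clause instead of WHERE

Corrected query:
SELECT p.name, c.amount FROM customers p LEFT JOIN purchases c ON c.customer_id = p.id AND c.amount > 1661.44

Result:
name  | amount
------+-------
Bob   | NULL  
Carol | NULL  
Eve   | NULL  
Alice | NULL  
Frank | NULL  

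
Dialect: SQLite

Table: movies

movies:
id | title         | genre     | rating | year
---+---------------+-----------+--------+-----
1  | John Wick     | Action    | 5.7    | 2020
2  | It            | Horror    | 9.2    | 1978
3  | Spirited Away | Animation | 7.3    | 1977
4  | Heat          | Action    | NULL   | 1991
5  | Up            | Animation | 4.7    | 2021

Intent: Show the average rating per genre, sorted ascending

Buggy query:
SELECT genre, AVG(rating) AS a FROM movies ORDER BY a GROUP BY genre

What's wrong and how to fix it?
Bug: GROUP BY must precede ORDER BY

Fix: Reorder: SELECT … FROM … GROUP BY … ORDER BY …

Corrected query:
SELECT genre, AVG(rating) AS a FROM movies GROUP BY genre ORDER BY a

Result:
genre     | a  
----------+----
Action    | 5.7
Animation | 6  
Horror    | 9.2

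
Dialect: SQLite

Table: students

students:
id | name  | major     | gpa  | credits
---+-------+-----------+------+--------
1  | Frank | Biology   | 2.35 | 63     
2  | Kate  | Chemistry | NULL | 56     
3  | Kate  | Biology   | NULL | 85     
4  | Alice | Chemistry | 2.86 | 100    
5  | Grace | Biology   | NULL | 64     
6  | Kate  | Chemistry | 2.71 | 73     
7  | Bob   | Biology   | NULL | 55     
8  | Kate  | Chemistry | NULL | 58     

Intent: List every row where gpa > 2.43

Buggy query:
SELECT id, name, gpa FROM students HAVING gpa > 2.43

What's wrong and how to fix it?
Bug: This is a non-aggregate query (no GROUP BY, no aggregates), so in SQLite the HAVING clause is invalid here; a row-level condition belongs in WHERE

Fix: Use WHERE for row-level filtering

Corrected query:
SELECT id, name, gpa FROM students WHERE gpa > 2.43

Result:
id | name  | gpa 
---+-------+-----
4  | Alice | 2.86
6  | Kate  | 2.71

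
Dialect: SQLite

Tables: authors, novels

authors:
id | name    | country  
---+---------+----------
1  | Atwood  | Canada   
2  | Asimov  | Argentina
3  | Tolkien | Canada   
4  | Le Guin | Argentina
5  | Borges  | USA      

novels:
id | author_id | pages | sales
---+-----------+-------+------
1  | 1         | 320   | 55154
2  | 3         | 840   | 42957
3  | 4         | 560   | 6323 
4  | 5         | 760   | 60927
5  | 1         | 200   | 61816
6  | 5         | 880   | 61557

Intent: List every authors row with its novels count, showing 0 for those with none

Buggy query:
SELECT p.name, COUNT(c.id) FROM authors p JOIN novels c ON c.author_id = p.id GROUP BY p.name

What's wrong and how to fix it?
Bug: INNER JOIN drops authors rows that have no matching novels rows

Fix: Switch to LEFT JOIN to retain unmatched parent rows

Corrected query:
SELECT p.name, COUNT(c.id) FROM authors p LEFT JOIN novels c ON c.author_id = p.id GROUP BY p.name

Result:
name    | COUNT(c.id)
--------+------------
Asimov  | 0          
Atwood  | 2          
Borges  | 2          
Le Guin | 1          
Tolkien | 1          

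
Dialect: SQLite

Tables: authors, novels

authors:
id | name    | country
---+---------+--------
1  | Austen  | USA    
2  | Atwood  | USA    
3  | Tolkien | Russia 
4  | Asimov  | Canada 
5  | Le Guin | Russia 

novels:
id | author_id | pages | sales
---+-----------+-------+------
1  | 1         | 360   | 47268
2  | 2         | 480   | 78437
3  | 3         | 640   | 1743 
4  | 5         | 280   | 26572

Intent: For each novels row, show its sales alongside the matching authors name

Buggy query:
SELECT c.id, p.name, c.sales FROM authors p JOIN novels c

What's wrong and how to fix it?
Bug: JOIN with no ON clause produces a cartesian product; every novels row pairs with every authors row

Fix: Add ON c.author_id = p.id to the JOIN

Corrected query:
SELECT c.id, p.name, c.sales FROM authors p JOIN novels c ON c.author_id = p.id

Result:
id | name    | sales
---+---------+------
1  | Austen  | 47268
2  | Atwood  | 78437
3  | Tolkien | 1743 
4  | Le Guin | 26572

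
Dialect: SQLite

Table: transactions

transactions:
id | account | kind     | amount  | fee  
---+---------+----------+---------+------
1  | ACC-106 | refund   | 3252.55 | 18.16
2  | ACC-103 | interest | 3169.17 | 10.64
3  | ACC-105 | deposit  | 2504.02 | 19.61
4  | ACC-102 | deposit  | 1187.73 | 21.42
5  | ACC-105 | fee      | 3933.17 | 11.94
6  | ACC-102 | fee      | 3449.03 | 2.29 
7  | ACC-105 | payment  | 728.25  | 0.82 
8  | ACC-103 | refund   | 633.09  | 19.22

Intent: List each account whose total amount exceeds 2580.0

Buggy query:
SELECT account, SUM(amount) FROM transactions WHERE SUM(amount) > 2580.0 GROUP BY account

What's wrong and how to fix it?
Bug: WHERE runs before GROUP BY, so aggregates aren't available there

Fix: Move the aggregate condition to a HAVING clause

Corrected query:
SELECT account, SUM(amount) FROM transactions GROUP BY account HAVING SUM(amount) > 2580.0

Result:
account | SUM(amount)
--------+------------
ACC-102 | 4636.76    
ACC-103 | 3802.26    
ACC-105 | 7165.44    
ACC-106 | 3252.55    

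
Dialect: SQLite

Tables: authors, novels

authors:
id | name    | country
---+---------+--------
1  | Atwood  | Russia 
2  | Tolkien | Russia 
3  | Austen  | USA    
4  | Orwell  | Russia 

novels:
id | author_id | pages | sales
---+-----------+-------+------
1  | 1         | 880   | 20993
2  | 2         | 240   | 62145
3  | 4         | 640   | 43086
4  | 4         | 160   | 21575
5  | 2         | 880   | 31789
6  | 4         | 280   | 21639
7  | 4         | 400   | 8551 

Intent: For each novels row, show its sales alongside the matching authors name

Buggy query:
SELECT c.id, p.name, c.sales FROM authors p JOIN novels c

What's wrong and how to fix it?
Bug: JOIN with no ON clause produces a cartesian product; every novels row pairs with every authors row

Fix: Specify the join condition linking the foreign key to the parent id

Corrected query:
SELECT c.id, p.name, c.sales FROM authors p JOIN novels c ON c.author_id = p.id

Result:
id | name    | sales
---+---------+------
1  | Atwood  | 20993
2  | Tolkien | 62145
3  | Orwell  | 43086
4  | Orwell  | 21575
5  | Tolkien | 31789
6  | Orwell  | 21639
7  | Orwell  | 8551 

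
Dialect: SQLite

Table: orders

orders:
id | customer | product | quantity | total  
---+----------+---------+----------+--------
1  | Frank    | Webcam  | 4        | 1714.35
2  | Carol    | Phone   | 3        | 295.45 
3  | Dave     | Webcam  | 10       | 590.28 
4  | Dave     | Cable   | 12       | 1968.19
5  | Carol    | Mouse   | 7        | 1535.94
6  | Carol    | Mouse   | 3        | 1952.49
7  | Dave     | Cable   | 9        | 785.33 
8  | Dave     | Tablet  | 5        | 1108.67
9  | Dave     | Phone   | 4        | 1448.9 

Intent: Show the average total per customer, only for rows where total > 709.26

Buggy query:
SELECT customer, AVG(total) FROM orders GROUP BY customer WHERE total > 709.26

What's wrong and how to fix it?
Bug: Row-level WHERE must come before GROUP BY in the clause order

Fix: Place WHERE between FROM and GROUP BY

Corrected query:
SELECT customer, AVG(total) FROM orders WHERE total > 709.26 GROUP BY customer

Result:
customer | AVG(total)
---------+-----------
Carol    | 1744.215  
Dave     | 1327.7725 
Frank    | 1714.35   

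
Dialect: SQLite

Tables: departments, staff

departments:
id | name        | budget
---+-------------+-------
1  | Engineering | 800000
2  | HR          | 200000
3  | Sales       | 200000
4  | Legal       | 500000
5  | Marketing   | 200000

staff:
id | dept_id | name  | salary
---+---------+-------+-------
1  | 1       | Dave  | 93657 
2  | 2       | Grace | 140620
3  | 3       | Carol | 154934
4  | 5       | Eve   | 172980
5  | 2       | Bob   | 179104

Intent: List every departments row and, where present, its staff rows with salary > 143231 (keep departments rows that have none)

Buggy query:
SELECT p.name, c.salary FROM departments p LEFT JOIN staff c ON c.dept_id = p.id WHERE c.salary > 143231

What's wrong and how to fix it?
Bug: Filtering c.salary in WHERE discards the NULL rows produced by LEFT JOIN, turning it into an inner join

Fix: Move the right-table condition into the ON clause so unmatched parents are kept

Corrected query:
SELECT p.name, c.salary FROM departments p LEFT JOIN staff c ON c.dept_id = p.id AND c.salary > 143231

Result:
name        | salary
------------+-------
Engineering | NULL  
HR          | 179104
Sales       | 154934
Legal       | NULL  
Marketing   | 172980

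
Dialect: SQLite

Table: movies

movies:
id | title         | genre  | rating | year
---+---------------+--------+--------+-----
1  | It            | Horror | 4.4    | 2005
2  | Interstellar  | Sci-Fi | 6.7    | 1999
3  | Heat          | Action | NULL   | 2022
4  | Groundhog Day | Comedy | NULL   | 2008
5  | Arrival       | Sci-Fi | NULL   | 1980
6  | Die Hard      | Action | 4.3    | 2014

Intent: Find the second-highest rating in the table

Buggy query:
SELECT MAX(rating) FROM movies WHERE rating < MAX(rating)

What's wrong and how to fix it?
Bug: The inner MAX is an aggregate inside WHERE, which is not allowed

Fix: Put the inner MAX in a scalar subquery

Corrected query:
SELECT MAX(rating) FROM movies WHERE rating < (SELECT MAX(rating) FROM movies)

Result:
MAX(rating)
-----------
4.4        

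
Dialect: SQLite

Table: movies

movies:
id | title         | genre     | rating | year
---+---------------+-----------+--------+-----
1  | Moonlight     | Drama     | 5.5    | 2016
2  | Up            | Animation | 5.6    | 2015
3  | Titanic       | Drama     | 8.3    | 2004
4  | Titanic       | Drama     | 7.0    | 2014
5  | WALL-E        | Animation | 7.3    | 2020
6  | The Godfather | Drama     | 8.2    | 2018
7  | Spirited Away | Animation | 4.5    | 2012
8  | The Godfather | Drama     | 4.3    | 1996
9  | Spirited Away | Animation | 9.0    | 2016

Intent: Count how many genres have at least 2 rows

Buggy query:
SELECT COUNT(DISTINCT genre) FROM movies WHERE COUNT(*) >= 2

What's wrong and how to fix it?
Bug: COUNT(*) cannot appear in WHERE; the per-group count doesn't exist yet

Fix: Use a subquery that GROUPs and filters with HAVING, then count its rows

Corrected query:
SELECT COUNT(*) FROM (SELECT genre FROM movies GROUP BY genre HAVING COUNT(*) >= 2)

Result:
COUNT(*)
--------
2       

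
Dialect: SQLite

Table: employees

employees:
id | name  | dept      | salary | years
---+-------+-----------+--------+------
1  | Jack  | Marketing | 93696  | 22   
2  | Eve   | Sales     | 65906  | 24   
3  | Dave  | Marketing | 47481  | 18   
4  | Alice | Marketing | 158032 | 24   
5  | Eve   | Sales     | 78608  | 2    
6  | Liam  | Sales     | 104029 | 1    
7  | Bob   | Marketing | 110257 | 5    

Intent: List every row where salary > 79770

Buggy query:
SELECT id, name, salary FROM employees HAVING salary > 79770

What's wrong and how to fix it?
Bug: This is a non-aggregate query (no GROUP BY, no aggregates), so in SQLite the HAVING clause is invalid here; a row-level condition belongs in WHERE

Fix: Replace HAVING with WHERE since the condition applies to individual rows

Corrected query:
SELECT id, name, salary FROM employees WHERE salary > 79770

Result:
id | name  | salary
---+-------+-------
1  | Jack  | 93696 
4  | Alice | 158032
6  | Liam  | 104029
7  | Bob   | 110257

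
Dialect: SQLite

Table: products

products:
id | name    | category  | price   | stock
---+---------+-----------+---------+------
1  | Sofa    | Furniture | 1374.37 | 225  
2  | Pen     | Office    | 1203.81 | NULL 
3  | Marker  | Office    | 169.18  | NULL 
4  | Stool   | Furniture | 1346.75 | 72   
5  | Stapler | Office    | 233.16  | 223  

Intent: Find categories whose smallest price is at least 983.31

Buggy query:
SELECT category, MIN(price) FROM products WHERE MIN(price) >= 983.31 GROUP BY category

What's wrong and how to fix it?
Bug: Aggregates like MIN are computed per group after WHERE runs

Fix: Use HAVING for the per-group MIN condition

Corrected query:
SELECT category, MIN(price) FROM products GROUP BY category HAVING MIN(price) >= 983.31

Result:
category  | MIN(price)
----------+-----------
Furniture | 1346.75   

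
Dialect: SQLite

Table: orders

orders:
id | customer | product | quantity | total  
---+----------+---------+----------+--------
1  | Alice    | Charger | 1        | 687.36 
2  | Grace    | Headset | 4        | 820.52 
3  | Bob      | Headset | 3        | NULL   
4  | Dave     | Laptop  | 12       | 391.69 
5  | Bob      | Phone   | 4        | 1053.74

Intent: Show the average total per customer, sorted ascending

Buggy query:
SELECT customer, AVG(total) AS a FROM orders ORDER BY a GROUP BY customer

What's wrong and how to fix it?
Bug: ORDER BY appears before GROUP BY; SQL clause order requires GROUP BY first

Fix: Reorder: SELECT … FROM … GROUP BY … ORDER BY …

Corrected query:
SELECT customer, AVG(total) AS a FROM orders GROUP BY customer ORDER BY a

Result:
customer | a      
---------+--------
Dave     | 391.69 
Alice    | 687.36 
Grace    | 820.52 
Bob      | 1053.74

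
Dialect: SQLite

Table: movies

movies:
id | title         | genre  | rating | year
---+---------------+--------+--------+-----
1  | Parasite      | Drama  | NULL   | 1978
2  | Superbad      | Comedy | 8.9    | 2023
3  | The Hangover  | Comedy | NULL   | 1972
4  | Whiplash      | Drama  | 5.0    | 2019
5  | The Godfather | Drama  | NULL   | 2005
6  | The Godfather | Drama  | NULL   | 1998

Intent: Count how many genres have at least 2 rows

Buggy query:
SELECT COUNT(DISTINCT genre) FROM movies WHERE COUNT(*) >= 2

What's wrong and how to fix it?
Bug: WHERE filters individual rows, not groups, so a group-level COUNT is invalid there

Fix: Group first with HAVING COUNT(*) >= 2, then COUNT the resulting groups

Corrected query:
SELECT COUNT(*) FROM (SELECT genre FROM movies GROUP BY genre HAVING COUNT(*) >= 2)

Result:
COUNT(*)
--------
2       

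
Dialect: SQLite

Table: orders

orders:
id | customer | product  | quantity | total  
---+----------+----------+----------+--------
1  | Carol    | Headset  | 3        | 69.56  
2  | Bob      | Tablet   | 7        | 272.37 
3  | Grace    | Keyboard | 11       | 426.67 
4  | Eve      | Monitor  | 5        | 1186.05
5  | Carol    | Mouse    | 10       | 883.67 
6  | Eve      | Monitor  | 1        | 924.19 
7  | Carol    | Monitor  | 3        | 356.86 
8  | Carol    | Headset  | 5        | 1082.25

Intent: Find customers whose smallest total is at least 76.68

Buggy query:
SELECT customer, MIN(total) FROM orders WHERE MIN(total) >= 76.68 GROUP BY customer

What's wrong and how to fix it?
Bug: Aggregates like MIN are computed per group after WHERE runs

Fix: Use HAVING for the per-group MIN condition

Corrected query:
SELECT customer, MIN(total) FROM orders GROUP BY customer HAVING MIN(total) >= 76.68

Result:
customer | MIN(total)
---------+-----------
Bob      | 272.37    
Eve      | 924.19    
Grace    | 426.67    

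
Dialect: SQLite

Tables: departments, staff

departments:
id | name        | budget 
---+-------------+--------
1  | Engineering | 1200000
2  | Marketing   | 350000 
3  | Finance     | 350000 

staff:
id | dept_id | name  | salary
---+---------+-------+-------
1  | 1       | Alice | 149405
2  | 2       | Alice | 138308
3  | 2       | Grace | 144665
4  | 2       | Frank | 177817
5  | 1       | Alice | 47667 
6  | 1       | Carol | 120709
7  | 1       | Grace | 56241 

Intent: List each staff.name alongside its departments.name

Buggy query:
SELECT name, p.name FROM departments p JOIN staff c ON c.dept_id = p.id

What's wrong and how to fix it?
Bug: 'name' exists in both joined tables, so the database can't tell which one is meant

Fix: Qualify the column with its table alias (c.name)

Corrected query:
SELECT c.name, p.name FROM departments p JOIN staff c ON c.dept_id = p.id

Result:
name  | name       
------+------------
Alice | Engineering
Alice | Marketing  
Grace | Marketing  
Frank | Marketing  
Alice | Engineering
Carol | Engineering
Grace | Engineering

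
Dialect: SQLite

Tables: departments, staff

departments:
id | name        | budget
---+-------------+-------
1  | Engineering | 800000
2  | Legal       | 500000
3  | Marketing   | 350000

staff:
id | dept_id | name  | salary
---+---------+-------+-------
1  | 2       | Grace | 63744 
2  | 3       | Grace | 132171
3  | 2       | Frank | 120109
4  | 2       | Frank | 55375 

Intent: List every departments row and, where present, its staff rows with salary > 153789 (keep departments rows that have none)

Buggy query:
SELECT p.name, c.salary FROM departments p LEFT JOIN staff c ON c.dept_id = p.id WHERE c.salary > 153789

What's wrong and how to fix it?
Bug: Filtering c.salary in WHERE discards the NULL rows produced by LEFT JOIN, turning it into an inner join

Fix: Move the right-table condition into the ON clause so unmatched parents are kept

Corrected query:
SELECT p.name, c.salary FROM departments p LEFT JOIN staff c ON c.dept_id = p.id AND c.salary > 153789

Result:
name        | salary
------------+-------
Engineering | NULL  
Legal       | NULL  
Marketing   | NULL  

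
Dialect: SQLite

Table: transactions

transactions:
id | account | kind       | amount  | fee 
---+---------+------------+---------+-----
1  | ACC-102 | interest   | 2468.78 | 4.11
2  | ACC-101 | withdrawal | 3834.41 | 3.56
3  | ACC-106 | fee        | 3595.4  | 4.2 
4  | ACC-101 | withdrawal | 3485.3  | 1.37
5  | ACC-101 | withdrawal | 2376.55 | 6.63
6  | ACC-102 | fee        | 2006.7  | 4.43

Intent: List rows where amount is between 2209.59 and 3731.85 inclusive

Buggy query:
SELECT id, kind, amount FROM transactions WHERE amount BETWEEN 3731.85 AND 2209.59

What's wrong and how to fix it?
Bug: BETWEEN expects the lower bound first; with 3731.85 AND 2209.59 the range is empty

Fix: Write BETWEEN 2209.59 AND 3731.85

Corrected query:
SELECT id, kind, amount FROM transactions WHERE amount BETWEEN 2209.59 AND 3731.85

Result:
id | kind       | amount 
---+------------+--------
1  | interest   | 2468.78
3  | fee        | 3595.4 
4  | withdrawal | 3485.3 
5  | withdrawal | 2376.55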